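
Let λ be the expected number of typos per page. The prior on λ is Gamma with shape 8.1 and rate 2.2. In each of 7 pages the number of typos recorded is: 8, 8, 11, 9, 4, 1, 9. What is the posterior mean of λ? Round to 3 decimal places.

Posterior mean ≈ 6.315

Total count ∑xᵢ = 50 over n = 7 pages.
Gamma is conjugate to the Poisson likelihood: posterior is Gamma(shape = 8.1+50 = 58.1, rate = 2.2+7 = 9.2).
E[λ | data] = 58.1/9.2 = 6.315.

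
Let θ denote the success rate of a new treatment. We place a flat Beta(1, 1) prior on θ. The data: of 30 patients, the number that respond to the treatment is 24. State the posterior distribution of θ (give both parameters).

The binomial likelihood is conjugate to the Beta prior: with 24 successes and 6 failures, the posterior is Beta(1+24, 1+6) = Beta(25, 7).

Posterior: Beta(25, 7)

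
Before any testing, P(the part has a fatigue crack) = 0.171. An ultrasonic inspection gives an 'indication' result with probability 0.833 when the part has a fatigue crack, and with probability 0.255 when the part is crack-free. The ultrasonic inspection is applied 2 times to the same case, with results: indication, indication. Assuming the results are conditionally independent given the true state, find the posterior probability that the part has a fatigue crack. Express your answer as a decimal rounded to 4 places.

Posterior P(H) ≈ 0.6876

Let H be the event that the part has a fatigue crack; start with P(H) = 0.171. P('indication'|H) = 0.833, P('indication'|¬H) = 0.255.
Update on result 1 ('indication'): P(H) ← 0.833·0.1710 / (0.833·0.1710 + 0.255·0.8290) = 0.14244/0.35384 = 0.4026.
Update on result 2 ('indication'): P(H) ← 0.833·0.4026 / (0.833·0.4026 + 0.255·0.5974) = 0.33534/0.48768 = 0.6876.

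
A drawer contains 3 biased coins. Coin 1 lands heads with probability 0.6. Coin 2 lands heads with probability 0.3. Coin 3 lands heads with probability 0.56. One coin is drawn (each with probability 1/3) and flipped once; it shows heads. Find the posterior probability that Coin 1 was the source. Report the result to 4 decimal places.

Posterior probability ≈ 0.4110

P(heads|C1) = 0.6; P(heads|C2) = 0.3; P(heads|C3) = 0.56.
Prior × likelihood for each source: 0.333333·0.6=0.2000, 0.333333·0.3=0.1000, 0.333333·0.56=0.1867. Summing gives P(heads) = 0.48667.
P(Coin 1 | heads) = 0.2000 / 0.48667 = 0.4110.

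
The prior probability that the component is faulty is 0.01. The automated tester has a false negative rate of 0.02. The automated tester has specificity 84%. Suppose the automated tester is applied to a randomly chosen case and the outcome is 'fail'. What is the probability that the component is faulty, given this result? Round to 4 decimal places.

Write H for 'the component is faulty'. Prior odds H:¬H = 0.01/0.99 = 0.010101. For the 'fail' outcome, the likelihood ratio is 0.98/0.16 = 6.1250.
Posterior odds = 0.010101 × 6.1250 = 0.061869, so P(H|E) = 0.061869/(1+0.061869) = 0.0583.

P(H | E) ≈ 0.0583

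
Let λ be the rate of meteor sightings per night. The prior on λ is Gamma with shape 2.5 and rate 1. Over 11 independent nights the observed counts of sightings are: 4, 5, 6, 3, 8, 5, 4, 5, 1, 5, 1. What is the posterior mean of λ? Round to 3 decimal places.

Posterior mean ≈ 4.125

The Poisson likelihood adds the total count to the shape and the number of exposure periods to the rate. Here ∑xᵢ = 47 and n = 11, so shape 2.5→49.5 and rate 1→12.
E[λ | data] = 49.5/12 = 4.125.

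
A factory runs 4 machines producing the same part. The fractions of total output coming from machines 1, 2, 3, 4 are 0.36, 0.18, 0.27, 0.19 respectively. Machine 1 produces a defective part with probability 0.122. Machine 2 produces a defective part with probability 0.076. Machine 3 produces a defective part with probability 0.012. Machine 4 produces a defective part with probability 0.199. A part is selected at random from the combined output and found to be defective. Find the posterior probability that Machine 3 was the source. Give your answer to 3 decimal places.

Posterior probability ≈ 0.033

Tabulate prior·likelihood by source: [1] prior 0.36, lik 0.122, product 0.04392; [2] prior 0.18, lik 0.076, product 0.01368; [3] prior 0.27, lik 0.012, product 0.003240; [4] prior 0.19, lik 0.199, product 0.03781.
Normalizing constant = 0.098650; the posterior for Machine 3 is its product over the sum, 0.003240/0.098650 = 0.033.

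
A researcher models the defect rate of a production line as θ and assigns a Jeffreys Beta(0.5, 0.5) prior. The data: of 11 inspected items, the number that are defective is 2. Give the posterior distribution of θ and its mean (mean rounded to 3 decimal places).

The binomial likelihood is conjugate to the Beta prior: with 2 successes and 9 failures, the posterior is Beta(0.5+2, 0.5+9) = Beta(2.5, 9.5).
Posterior mean = α/(α+β) = 2.5/12 = 0.208.

Posterior: Beta(2.5, 9.5); mean ≈ 0.208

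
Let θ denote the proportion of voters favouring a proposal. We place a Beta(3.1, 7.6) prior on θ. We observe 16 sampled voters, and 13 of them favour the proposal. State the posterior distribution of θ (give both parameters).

Posterior: Beta(16.1, 10.6)

The binomial likelihood is conjugate to the Beta prior: with 13 successes and 3 failures, the posterior is Beta(3.1+13, 7.6+3) = Beta(16.1, 10.6).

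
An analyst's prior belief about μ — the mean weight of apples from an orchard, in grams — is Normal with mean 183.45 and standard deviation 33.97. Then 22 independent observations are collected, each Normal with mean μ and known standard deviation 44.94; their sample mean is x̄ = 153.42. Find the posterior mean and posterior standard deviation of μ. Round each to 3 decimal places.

Posterior mean ≈ 155.633; posterior SD ≈ 9.221

Prior precision 1/τ₀² = 1/33.97² = 0.00086658; data precision n/σ² = 22/44.94² = 0.0108932.
Posterior precision = 0.00086658 + 0.0108932 = 0.0117598, giving posterior SD = 1/√0.0117598 = 9.221.
Posterior mean = (0.00086658·183.45 + 0.0108932·153.42) / 0.0117598 = 155.633.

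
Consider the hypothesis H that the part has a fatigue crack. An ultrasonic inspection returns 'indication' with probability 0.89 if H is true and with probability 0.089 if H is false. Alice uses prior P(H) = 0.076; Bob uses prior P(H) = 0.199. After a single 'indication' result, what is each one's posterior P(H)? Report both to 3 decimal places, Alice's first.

The likelihood ratio for an 'indication' result is 0.89/0.089 = 10.000.
Alice: prior odds 0.076/0.924 = 0.082251; posterior odds 0.82251; posterior probability 0.451.
Bob: prior odds 0.199/0.801 = 0.24844; posterior odds 2.4844; posterior probability 0.713.

Alice: 0.451; Bob: 0.713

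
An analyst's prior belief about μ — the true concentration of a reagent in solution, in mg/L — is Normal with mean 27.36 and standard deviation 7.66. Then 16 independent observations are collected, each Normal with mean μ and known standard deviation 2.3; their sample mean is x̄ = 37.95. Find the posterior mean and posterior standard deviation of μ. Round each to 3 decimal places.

Posterior mean ≈ 37.891; posterior SD ≈ 0.573

Prior precision 1/τ₀² = 1/7.66² = 0.0170429; data precision n/σ² = 16/2.3² = 3.02457.
Posterior precision = 0.0170429 + 3.02457 = 3.04162, giving posterior SD = 1/√3.04162 = 0.573.
Posterior mean = (0.0170429·27.36 + 3.02457·37.95) / 3.04162 = 37.891.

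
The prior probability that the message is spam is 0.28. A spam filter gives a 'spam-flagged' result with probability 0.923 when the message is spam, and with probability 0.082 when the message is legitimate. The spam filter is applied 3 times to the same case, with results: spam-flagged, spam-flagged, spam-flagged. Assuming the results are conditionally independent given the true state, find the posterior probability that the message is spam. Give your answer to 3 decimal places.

Posterior P(H) ≈ 0.998

Let H be the event that the message is spam; start with P(H) = 0.28. P('spam-flagged'|H) = 0.923, P('spam-flagged'|¬H) = 0.082.
Update on result 1 ('spam-flagged'): P(H) ← 0.923·0.2800 / (0.923·0.2800 + 0.082·0.7200) = 0.25844/0.31748 = 0.8140.
Update on result 2 ('spam-flagged'): P(H) ← 0.923·0.8140 / (0.923·0.8140 + 0.082·0.1860) = 0.75135/0.76660 = 0.9801.
Update on result 3 ('spam-flagged'): P(H) ← 0.923·0.9801 / (0.923·0.9801 + 0.082·0.0199) = 0.90464/0.90627 = 0.9982.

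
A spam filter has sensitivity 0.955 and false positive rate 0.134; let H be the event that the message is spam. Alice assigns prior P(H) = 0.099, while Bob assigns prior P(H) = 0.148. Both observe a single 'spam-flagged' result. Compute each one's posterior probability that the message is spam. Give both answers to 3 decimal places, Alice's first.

The likelihood ratio for a 'spam-flagged' result is 0.955/0.134 = 7.1269.
Alice: prior odds 0.099/0.901 = 0.10988; posterior odds 0.78309; posterior probability 0.439.
Bob: prior odds 0.148/0.852 = 0.17371; posterior odds 1.2380; posterior probability 0.553.

Alice: 0.439; Bob: 0.553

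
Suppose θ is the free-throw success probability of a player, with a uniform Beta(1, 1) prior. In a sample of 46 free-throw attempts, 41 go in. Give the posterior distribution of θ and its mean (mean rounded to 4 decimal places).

The binomial likelihood is conjugate to the Beta prior: with 41 successes and 5 failures, the posterior is Beta(1+41, 1+5) = Beta(42, 6).
E[θ | data] = 42/(42+6) = 0.8750.

Posterior: Beta(42, 6); mean ≈ 0.8750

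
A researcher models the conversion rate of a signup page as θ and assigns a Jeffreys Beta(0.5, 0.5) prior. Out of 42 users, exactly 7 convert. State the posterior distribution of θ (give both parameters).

Observing 7 successes and 35 failures updates Beta(0.5, 0.5) by adding the success and failure counts to the two shape parameters: α = 0.5+7 = 7.5, β = 0.5+35 = 35.5.

Posterior: Beta(7.5, 35.5)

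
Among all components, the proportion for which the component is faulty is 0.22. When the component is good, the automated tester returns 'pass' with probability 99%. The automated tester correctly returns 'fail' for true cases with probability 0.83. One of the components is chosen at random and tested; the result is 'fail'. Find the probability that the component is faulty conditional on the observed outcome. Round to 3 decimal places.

Let H be the event that the component is faulty. P(H) = 0.22, so P(¬H) = 0.78. With E the 'fail' result, P(E|H) = 0.83 and P(E|¬H) = 0.01.
P(E) = 0.83·0.22 + 0.01·0.78 = 0.18260 + 0.0078000 = 0.19040.
By Bayes' theorem, P(H|E) = 0.18260 / 0.19040 = 0.959.

P(H | E) ≈ 0.959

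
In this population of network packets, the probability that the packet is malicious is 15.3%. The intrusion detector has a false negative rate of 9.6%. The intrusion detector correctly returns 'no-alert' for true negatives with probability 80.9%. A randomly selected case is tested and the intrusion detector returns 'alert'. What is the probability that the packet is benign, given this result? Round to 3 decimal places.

P(¬H | E) ≈ 0.539

Let H be the event that the packet is malicious. P(H) = 0.153, so P(¬H) = 0.847. With E the 'alert' result, P(E|H) = 0.904 and P(E|¬H) = 0.191.
P(E) = 0.904·0.153 + 0.191·0.847 = 0.13831 + 0.16178 = 0.30009.
By Bayes' theorem, P(H|E) = 0.13831 / 0.30009 = 0.461. Hence P(¬H|E) = 1 − 0.461 = 0.539.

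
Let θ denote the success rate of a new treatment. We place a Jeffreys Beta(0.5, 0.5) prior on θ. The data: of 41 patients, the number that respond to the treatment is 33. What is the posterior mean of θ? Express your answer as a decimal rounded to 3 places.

Posterior mean ≈ 0.798

Observing 33 successes and 8 failures updates Beta(0.5, 0.5) by adding the success and failure counts to the two shape parameters: α = 0.5+33 = 33.5, β = 0.5+8 = 8.5.
Posterior mean = α/(α+β) = 33.5/42 = 0.798.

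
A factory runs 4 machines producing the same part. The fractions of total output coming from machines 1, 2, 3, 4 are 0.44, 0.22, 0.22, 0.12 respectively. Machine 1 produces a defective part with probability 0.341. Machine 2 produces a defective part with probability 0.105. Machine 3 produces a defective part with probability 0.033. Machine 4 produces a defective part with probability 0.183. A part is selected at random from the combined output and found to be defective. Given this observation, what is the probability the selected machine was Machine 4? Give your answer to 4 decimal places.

Tabulate prior·likelihood by source: [1] prior 0.44, lik 0.341, product 0.1500; [2] prior 0.22, lik 0.105, product 0.02310; [3] prior 0.22, lik 0.033, product 0.007260; [4] prior 0.12, lik 0.183, product 0.02196.
Normalizing constant = 0.20236; the posterior for Machine 4 is its product over the sum, 0.02196/0.20236 = 0.1085.

Posterior probability ≈ 0.1085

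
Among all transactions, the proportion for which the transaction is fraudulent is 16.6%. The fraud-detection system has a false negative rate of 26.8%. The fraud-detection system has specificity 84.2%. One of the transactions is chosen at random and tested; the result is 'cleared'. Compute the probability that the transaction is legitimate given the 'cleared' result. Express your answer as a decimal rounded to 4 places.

Let H be the event that the transaction is fraudulent. P(H) = 0.166, so P(¬H) = 0.834. With E the 'cleared' result, P(E|H) = 0.268 and P(E|¬H) = 0.842.
P(E) = 0.268·0.166 + 0.842·0.834 = 0.044488 + 0.70223 = 0.74672.
By Bayes' theorem, P(H|E) = 0.044488 / 0.74672 = 0.0596. Hence P(¬H|E) = 1 − 0.0596 = 0.9404.

P(¬H | E) ≈ 0.9404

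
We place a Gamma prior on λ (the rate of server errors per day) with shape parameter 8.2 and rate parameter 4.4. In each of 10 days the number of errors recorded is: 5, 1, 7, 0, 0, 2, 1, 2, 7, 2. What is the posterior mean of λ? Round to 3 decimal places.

Posterior mean ≈ 2.444

Total count ∑xᵢ = 27 over n = 10 days.
Gamma is conjugate to the Poisson likelihood: posterior is Gamma(shape = 8.2+27 = 35.2, rate = 4.4+10 = 14.4).
Posterior mean = shape/rate = 35.2/14.4 = 2.444.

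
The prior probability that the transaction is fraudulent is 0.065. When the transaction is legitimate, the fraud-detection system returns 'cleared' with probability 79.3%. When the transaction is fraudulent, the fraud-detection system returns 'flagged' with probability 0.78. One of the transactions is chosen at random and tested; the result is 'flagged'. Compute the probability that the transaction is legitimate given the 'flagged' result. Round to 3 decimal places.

P(¬H | E) ≈ 0.792

Write H for 'the transaction is fraudulent'. Prior odds H:¬H = 0.065/0.935 = 0.069519. For the 'flagged' outcome, the likelihood ratio is 0.78/0.207 = 3.7681.
Posterior odds = 0.069519 × 3.7681 = 0.26195, so P(H|E) = 0.26195/(1+0.26195) = 0.208. Then P(¬H|E) = 1 − 0.208 = 0.792.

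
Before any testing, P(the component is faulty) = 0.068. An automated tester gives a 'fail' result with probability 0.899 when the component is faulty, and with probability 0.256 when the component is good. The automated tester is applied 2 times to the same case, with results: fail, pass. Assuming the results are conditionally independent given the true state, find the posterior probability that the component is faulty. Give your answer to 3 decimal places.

With H the event that the component is faulty, the joint likelihood of the observed sequence is P(data|H) = 0.899·0.101 = 0.090799 and P(data|¬H) = 0.256·0.744 = 0.19046.
Bayes: P(H|data) = 0.068·0.090799 / (0.068·0.090799 + 0.932·0.19046) = 0.0061743/0.18369 = 0.0336.

Posterior P(H) ≈ 0.034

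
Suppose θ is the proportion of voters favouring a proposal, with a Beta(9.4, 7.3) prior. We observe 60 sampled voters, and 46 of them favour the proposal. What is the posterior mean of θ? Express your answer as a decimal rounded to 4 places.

The binomial likelihood is conjugate to the Beta prior: with 46 successes and 14 failures, the posterior is Beta(9.4+46, 7.3+14) = Beta(55.4, 21.3).
Posterior mean = α/(α+β) = 55.4/76.7 = 0.7223.

Posterior mean ≈ 0.7223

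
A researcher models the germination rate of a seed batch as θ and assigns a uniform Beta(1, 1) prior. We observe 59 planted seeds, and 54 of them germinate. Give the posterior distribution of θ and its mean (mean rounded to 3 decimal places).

Posterior: Beta(55, 6); mean ≈ 0.902

The binomial likelihood is conjugate to the Beta prior: with 54 successes and 5 failures, the posterior is Beta(1+54, 1+5) = Beta(55, 6).
E[θ | data] = 55/(55+6) = 0.902.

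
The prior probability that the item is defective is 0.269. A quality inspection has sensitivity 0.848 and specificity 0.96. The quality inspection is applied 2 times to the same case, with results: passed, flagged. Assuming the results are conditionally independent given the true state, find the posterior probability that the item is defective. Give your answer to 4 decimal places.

With H the event that the item is defective, the joint likelihood of the observed sequence is P(data|H) = 0.152·0.848 = 0.12890 and P(data|¬H) = 0.96·0.04 = 0.038400.
Bayes: P(H|data) = 0.269·0.12890 / (0.269·0.12890 + 0.731·0.038400) = 0.034673/0.062743 = 0.5526.

Posterior P(H) ≈ 0.5526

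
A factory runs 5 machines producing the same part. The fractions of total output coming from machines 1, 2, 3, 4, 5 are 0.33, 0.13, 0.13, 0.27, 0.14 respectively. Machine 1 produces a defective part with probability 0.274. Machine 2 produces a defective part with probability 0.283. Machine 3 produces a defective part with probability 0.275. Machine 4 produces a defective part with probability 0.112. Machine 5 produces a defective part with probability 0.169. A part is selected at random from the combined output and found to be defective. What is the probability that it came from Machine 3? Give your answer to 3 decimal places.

Posterior probability ≈ 0.165

Tabulate prior·likelihood by source: [1] prior 0.33, lik 0.274, product 0.09042; [2] prior 0.13, lik 0.283, product 0.03679; [3] prior 0.13, lik 0.275, product 0.03575; [4] prior 0.27, lik 0.112, product 0.03024; [5] prior 0.14, lik 0.169, product 0.02366.
Normalizing constant = 0.21686; the posterior for Machine 3 is its product over the sum, 0.03575/0.21686 = 0.165.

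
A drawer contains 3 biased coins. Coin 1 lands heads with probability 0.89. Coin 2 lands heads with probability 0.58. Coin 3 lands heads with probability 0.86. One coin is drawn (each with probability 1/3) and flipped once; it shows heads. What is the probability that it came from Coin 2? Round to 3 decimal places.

Posterior probability ≈ 0.249

Tabulate prior·likelihood by source: [1] prior 0.333333, lik 0.89, product 0.2967; [2] prior 0.333333, lik 0.58, product 0.1933; [3] prior 0.333333, lik 0.86, product 0.2867.
Normalizing constant = 0.77667; the posterior for Coin 2 is its product over the sum, 0.1933/0.77667 = 0.249.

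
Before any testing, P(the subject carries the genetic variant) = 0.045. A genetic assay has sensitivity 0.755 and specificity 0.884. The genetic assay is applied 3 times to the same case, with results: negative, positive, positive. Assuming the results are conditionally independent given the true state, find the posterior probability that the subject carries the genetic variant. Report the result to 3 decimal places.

With H the event that the subject carries the genetic variant, the joint likelihood of the observed sequence is P(data|H) = 0.245·0.755·0.755 = 0.13966 and P(data|¬H) = 0.884·0.116·0.116 = 0.011895.
Bayes: P(H|data) = 0.045·0.13966 / (0.045·0.13966 + 0.955·0.011895) = 0.0062845/0.017644 = 0.3562.

Posterior P(H) ≈ 0.356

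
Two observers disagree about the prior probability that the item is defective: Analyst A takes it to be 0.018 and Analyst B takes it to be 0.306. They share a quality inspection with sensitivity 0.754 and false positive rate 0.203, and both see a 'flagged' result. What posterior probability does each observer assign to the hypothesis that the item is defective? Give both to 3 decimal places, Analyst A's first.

Analyst A: 0.064; Analyst B: 0.621

The likelihood ratio for a 'flagged' result is 0.754/0.203 = 3.7143.
Analyst A: prior odds 0.018/0.982 = 0.018330; posterior odds 0.068083; posterior probability 0.064.
Analyst B: prior odds 0.306/0.694 = 0.44092; posterior odds 1.6377; posterior probability 0.621.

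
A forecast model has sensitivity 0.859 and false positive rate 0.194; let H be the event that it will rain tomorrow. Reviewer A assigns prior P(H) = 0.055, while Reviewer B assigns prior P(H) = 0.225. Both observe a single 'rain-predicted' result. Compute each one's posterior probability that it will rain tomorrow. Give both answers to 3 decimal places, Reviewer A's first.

Reviewer A: 0.205; Reviewer B: 0.562

The likelihood ratio for a 'rain-predicted' result is 0.859/0.194 = 4.4278.
Reviewer A: prior odds 0.055/0.945 = 0.058201; posterior odds 0.25770; posterior probability 0.205.
Reviewer B: prior odds 0.225/0.775 = 0.29032; posterior odds 1.2855; posterior probability 0.562.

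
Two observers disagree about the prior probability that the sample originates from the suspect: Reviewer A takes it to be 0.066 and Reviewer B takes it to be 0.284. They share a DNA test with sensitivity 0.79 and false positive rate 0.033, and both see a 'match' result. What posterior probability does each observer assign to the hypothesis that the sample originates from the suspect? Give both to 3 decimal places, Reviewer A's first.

The likelihood ratio for a 'match' result is 0.79/0.033 = 23.939.
Reviewer A: prior odds 0.066/0.934 = 0.070664; posterior odds 1.6916; posterior probability 0.628.
Reviewer B: prior odds 0.284/0.716 = 0.39665; posterior odds 9.4955; posterior probability 0.905.

Reviewer A: 0.628; Reviewer B: 0.905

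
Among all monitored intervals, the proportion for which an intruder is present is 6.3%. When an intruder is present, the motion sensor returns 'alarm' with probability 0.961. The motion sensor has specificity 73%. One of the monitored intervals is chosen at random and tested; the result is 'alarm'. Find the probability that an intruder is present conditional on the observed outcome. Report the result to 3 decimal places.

P(H | E) ≈ 0.193

Write H for 'an intruder is present'. Prior odds H:¬H = 0.063/0.937 = 0.067236. For the 'alarm' outcome, the likelihood ratio is 0.961/0.27 = 3.5593.
Posterior odds = 0.067236 × 3.5593 = 0.23931, so P(H|E) = 0.23931/(1+0.23931) = 0.193.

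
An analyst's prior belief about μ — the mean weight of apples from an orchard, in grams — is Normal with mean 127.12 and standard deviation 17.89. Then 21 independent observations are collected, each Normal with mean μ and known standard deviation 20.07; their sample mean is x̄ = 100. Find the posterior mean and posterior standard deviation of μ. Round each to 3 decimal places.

Posterior mean ≈ 101.533; posterior SD ≈ 4.254

Prior precision 1/τ₀² = 1/17.89² = 0.00312449; data precision n/σ² = 21/20.07² = 0.0521344.
Posterior precision = 0.00312449 + 0.0521344 = 0.0552589, giving posterior SD = 1/√0.0552589 = 4.254.
Posterior mean = (0.00312449·127.12 + 0.0521344·100) / 0.0552589 = 101.533.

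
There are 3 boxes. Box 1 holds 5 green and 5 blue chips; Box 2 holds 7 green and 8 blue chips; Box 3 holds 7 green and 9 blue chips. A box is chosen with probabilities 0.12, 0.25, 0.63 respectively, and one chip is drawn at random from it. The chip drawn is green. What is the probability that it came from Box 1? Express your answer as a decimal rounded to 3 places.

P(green|Box 1) = 0.5; P(green|Box 2) = 0.4667; P(green|Box 3) = 0.4375.
Prior × likelihood for each source: 0.12·0.5=0.06000, 0.25·0.4667=0.1167, 0.63·0.4375=0.2756. Summing gives P(green) = 0.45229.
P(Box 1 | green) = 0.06000 / 0.45229 = 0.133.

Posterior probability ≈ 0.133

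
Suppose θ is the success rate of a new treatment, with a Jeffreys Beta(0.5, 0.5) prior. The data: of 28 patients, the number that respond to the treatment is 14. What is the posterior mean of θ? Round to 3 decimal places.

Posterior mean ≈ 0.500

Observing 14 successes and 14 failures updates Beta(0.5, 0.5) by adding the success and failure counts to the two shape parameters: α = 0.5+14 = 14.5, β = 0.5+14 = 14.5.
E[θ | data] = 14.5/(14.5+14.5) = 0.500.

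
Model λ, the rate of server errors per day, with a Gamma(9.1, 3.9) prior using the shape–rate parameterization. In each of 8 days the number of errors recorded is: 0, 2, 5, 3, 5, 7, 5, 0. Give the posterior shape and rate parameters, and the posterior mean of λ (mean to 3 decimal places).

Posterior: Gamma(shape=36.1, rate=11.9); mean ≈ 3.034

Total count ∑xᵢ = 27 over n = 8 days.
Gamma is conjugate to the Poisson likelihood: posterior is Gamma(shape = 9.1+27 = 36.1, rate = 3.9+8 = 11.9).
Posterior mean = shape/rate = 36.1/11.9 = 3.034.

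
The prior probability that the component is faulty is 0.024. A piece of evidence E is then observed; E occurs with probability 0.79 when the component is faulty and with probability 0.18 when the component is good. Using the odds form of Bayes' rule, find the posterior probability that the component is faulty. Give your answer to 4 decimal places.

Posterior probability ≈ 0.0974

Prior odds = 0.024/(1−0.024) = 0.024590.
Likelihood ratio for E = 0.79/0.18 = 4.3889.
Posterior odds = prior odds × LR = 0.10792.
Posterior probability = odds/(1+odds) = 0.10792/1.1079 = 0.0974.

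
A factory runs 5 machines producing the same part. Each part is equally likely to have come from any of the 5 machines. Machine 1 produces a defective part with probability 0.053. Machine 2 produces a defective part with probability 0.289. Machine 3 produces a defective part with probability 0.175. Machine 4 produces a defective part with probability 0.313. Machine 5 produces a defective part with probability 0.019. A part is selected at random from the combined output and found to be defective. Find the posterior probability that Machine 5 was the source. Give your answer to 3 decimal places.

P(defective|M1) = 0.053; P(defective|M2) = 0.289; P(defective|M3) = 0.175; P(defective|M4) = 0.313; P(defective|M5) = 0.019.
Prior × likelihood for each source: 0.2·0.053=0.01060, 0.2·0.289=0.05780, 0.2·0.175=0.03500, 0.2·0.313=0.06260, 0.2·0.019=0.003800. Summing gives P(defective) = 0.16980.
P(Machine 5 | defective) = 0.003800 / 0.16980 = 0.022.

Posterior probability ≈ 0.022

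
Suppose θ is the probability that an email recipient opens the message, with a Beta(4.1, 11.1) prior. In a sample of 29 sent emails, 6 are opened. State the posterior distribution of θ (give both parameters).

Observing 6 successes and 23 failures updates Beta(4.1, 11.1) by adding the success and failure counts to the two shape parameters: α = 4.1+6 = 10.1, β = 11.1+23 = 34.1.

Posterior: Beta(10.1, 34.1)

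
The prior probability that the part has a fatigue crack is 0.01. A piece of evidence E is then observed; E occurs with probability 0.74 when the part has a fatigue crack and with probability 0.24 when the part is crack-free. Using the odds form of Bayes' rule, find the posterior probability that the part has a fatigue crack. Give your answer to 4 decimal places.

Prior odds = 0.01/(1−0.01) = 0.010101.
Likelihood ratio for E = 0.74/0.24 = 3.0833.
Posterior odds = prior odds × LR = 0.031145.
Posterior probability = odds/(1+odds) = 0.031145/1.0311 = 0.0302.

Posterior probability ≈ 0.0302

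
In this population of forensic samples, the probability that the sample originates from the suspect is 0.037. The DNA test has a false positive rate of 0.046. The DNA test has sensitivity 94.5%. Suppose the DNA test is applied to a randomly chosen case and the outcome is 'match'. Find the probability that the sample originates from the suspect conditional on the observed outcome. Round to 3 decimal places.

Let H be the event that the sample originates from the suspect. P(H) = 0.037, so P(¬H) = 0.963. With E the 'match' result, P(E|H) = 0.945 and P(E|¬H) = 0.046.
P(E) = 0.945·0.037 + 0.046·0.963 = 0.034965 + 0.044298 = 0.079263.
By Bayes' theorem, P(H|E) = 0.034965 / 0.079263 = 0.441.

P(H | E) ≈ 0.441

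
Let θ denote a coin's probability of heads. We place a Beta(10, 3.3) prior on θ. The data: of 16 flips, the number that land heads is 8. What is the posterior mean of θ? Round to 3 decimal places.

The binomial likelihood is conjugate to the Beta prior: with 8 successes and 8 failures, the posterior is Beta(10+8, 3.3+8) = Beta(18, 11.3).
Posterior mean = α/(α+β) = 18/29.3 = 0.614.

Posterior mean ≈ 0.614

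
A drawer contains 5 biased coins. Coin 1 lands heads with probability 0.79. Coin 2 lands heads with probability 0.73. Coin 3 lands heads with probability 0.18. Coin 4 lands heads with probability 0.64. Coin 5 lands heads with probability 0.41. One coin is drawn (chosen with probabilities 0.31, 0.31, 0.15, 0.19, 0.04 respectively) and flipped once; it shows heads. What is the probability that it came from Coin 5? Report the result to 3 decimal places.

Posterior probability ≈ 0.026

Tabulate prior·likelihood by source: [1] prior 0.31, lik 0.79, product 0.2449; [2] prior 0.31, lik 0.73, product 0.2263; [3] prior 0.15, lik 0.18, product 0.02700; [4] prior 0.19, lik 0.64, product 0.1216; [5] prior 0.04, lik 0.41, product 0.01640.
Normalizing constant = 0.63620; the posterior for Coin 5 is its product over the sum, 0.01640/0.63620 = 0.026.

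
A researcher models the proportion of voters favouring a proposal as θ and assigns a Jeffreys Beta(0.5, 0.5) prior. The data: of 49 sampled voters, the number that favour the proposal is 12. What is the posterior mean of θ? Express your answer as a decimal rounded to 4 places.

Posterior mean ≈ 0.2500

The binomial likelihood is conjugate to the Beta prior: with 12 successes and 37 failures, the posterior is Beta(0.5+12, 0.5+37) = Beta(12.5, 37.5).
Posterior mean = α/(α+β) = 12.5/50 = 0.2500.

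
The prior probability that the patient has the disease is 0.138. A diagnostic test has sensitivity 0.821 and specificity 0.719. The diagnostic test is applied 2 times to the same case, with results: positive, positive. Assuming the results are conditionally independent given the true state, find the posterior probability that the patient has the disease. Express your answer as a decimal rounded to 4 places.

Posterior P(H) ≈ 0.5775

With H the event that the patient has the disease, the joint likelihood of the observed sequence is P(data|H) = 0.821·0.821 = 0.67404 and P(data|¬H) = 0.281·0.281 = 0.078961.
Bayes: P(H|data) = 0.138·0.67404 / (0.138·0.67404 + 0.862·0.078961) = 0.093018/0.16108 = 0.5775.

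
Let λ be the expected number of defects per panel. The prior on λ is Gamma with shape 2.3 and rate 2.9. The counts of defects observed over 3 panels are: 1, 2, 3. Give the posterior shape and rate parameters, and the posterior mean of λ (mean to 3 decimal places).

The Poisson likelihood adds the total count to the shape and the number of exposure periods to the rate. Here ∑xᵢ = 6 and n = 3, so shape 2.3→8.3 and rate 2.9→5.9.
E[λ | data] = 8.3/5.9 = 1.407.

Posterior: Gamma(shape=8.3, rate=5.9); mean ≈ 1.407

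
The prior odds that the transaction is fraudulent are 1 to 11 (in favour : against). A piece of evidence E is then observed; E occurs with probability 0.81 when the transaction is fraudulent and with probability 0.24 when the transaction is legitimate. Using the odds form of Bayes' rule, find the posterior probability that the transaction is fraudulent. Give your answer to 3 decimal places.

Posterior probability ≈ 0.235

Prior odds = 1/11 = 0.090909.
Likelihood ratio for E = 0.81/0.24 = 3.3750.
Posterior odds = prior odds × LR = 0.30682.
Posterior probability = odds/(1+odds) = 0.30682/1.3068 = 0.235.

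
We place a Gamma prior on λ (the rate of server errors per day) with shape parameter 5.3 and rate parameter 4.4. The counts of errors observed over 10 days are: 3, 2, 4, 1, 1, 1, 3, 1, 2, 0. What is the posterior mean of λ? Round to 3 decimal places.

Posterior mean ≈ 1.618

Total count ∑xᵢ = 18 over n = 10 days.
Gamma is conjugate to the Poisson likelihood: posterior is Gamma(shape = 5.3+18 = 23.3, rate = 4.4+10 = 14.4).
E[λ | data] = 23.3/14.4 = 1.618.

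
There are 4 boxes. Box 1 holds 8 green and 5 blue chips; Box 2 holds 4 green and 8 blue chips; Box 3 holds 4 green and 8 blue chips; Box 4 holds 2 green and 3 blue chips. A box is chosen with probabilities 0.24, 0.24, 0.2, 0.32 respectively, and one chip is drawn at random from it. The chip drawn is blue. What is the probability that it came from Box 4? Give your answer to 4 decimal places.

Posterior probability ≈ 0.3324

Tabulate prior·likelihood by source: [1] prior 0.24, lik 0.3846, product 0.09231; [2] prior 0.24, lik 0.6667, product 0.1600; [3] prior 0.2, lik 0.6667, product 0.1333; [4] prior 0.32, lik 0.6, product 0.1920.
Normalizing constant = 0.57764; the posterior for Box 4 is its product over the sum, 0.1920/0.57764 = 0.3324.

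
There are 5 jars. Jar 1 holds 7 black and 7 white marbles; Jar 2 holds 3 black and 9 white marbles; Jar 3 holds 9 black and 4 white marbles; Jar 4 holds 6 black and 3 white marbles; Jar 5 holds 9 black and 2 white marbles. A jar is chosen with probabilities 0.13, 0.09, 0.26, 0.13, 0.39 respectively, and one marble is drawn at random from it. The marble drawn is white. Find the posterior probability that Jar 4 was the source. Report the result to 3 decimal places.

P(white|Jar 1) = 0.5; P(white|Jar 2) = 0.75; P(white|Jar 3) = 0.3077; P(white|Jar 4) = 0.3333; P(white|Jar 5) = 0.1818.
Prior × likelihood for each source: 0.13·0.5=0.06500, 0.09·0.75=0.06750, 0.26·0.3077=0.08000, 0.13·0.3333=0.04333, 0.39·0.1818=0.07091. Summing gives P(white) = 0.32674.
P(Jar 4 | white) = 0.04333 / 0.32674 = 0.133.

Posterior probability ≈ 0.133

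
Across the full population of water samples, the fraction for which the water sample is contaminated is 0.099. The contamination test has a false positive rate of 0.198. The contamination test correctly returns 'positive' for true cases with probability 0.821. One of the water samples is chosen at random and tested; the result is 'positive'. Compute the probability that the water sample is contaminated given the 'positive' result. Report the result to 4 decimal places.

Write H for 'the water sample is contaminated'. Prior odds H:¬H = 0.099/0.901 = 0.10988. For the 'positive' outcome, the likelihood ratio is 0.821/0.198 = 4.1465.
Posterior odds = 0.10988 × 4.1465 = 0.45560, so P(H|E) = 0.45560/(1+0.45560) = 0.3130.

P(H | E) ≈ 0.3130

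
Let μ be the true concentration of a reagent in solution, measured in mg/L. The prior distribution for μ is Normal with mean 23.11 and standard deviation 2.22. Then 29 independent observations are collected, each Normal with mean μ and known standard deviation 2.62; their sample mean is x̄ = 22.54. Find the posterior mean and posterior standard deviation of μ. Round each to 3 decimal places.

With known σ, the Normal prior is conjugate. Weight on the data is w = (n/σ²)/(n/σ² + 1/τ₀²) = 4.22470/(4.22470+0.202906) = 0.95417.
Posterior mean = w·x̄ + (1−w)·μ₀ = 0.95417·22.54 + 0.045827·23.11 = 22.566. Posterior variance = 1/(4.22470+0.202906) = 0.225856, so SD = 0.475.

Posterior mean ≈ 22.566; posterior SD ≈ 0.475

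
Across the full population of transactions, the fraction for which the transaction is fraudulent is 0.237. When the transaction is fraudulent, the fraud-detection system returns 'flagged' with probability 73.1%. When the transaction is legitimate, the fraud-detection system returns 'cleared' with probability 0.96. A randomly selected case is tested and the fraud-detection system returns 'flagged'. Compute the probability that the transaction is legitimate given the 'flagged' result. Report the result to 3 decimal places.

Let H be the event that the transaction is fraudulent. P(H) = 0.237, so P(¬H) = 0.763. With E the 'flagged' result, P(E|H) = 0.731 and P(E|¬H) = 0.04.
P(E) = 0.731·0.237 + 0.04·0.763 = 0.17325 + 0.030520 = 0.20377.
By Bayes' theorem, P(H|E) = 0.17325 / 0.20377 = 0.850. Hence P(¬H|E) = 1 − 0.850 = 0.150.

P(¬H | E) ≈ 0.150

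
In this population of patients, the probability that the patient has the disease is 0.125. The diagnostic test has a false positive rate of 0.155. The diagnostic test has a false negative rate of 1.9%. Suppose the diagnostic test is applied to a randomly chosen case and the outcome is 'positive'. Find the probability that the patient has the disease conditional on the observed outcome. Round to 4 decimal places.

P(H | E) ≈ 0.4748

Write H for 'the patient has the disease'. Prior odds H:¬H = 0.125/0.875 = 0.14286. For the 'positive' outcome, the likelihood ratio is 0.981/0.155 = 6.3290.
Posterior odds = 0.14286 × 6.3290 = 0.90415, so P(H|E) = 0.90415/(1+0.90415) = 0.4748.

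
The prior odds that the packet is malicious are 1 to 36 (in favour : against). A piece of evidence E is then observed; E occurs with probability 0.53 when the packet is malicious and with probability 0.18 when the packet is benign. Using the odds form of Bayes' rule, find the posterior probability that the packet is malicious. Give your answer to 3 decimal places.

Prior odds = 1/36 = 0.027778. In log-odds, ln(0.027778) = -3.5835.
Add log likelihood ratio: ln(2.9444) = 1.0799.
Posterior log-odds = -2.5036, so posterior odds = exp(-2.5036) = 0.081790. Converting, P(H|E) = 0.081790/1.0818 = 0.076.

Posterior probability ≈ 0.076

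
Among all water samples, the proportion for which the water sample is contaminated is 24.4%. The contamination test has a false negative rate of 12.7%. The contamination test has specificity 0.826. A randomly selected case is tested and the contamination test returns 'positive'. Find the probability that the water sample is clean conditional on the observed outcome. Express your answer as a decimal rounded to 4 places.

P(¬H | E) ≈ 0.3818

Let H be the event that the water sample is contaminated. P(H) = 0.244, so P(¬H) = 0.756. With E the 'positive' result, P(E|H) = 0.873 and P(E|¬H) = 0.174.
P(E) = 0.873·0.244 + 0.174·0.756 = 0.21301 + 0.13154 = 0.34456.
By Bayes' theorem, P(H|E) = 0.21301 / 0.34456 = 0.6182. Hence P(¬H|E) = 1 − 0.6182 = 0.3818.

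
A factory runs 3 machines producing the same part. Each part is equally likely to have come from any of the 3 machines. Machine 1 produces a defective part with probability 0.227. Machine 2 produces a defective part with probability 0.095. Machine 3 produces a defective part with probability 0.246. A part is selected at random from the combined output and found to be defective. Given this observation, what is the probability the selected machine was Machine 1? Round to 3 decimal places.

Posterior probability ≈ 0.400

Tabulate prior·likelihood by source: [1] prior 0.333333, lik 0.227, product 0.07567; [2] prior 0.333333, lik 0.095, product 0.03167; [3] prior 0.333333, lik 0.246, product 0.08200.
Normalizing constant = 0.18933; the posterior for Machine 1 is its product over the sum, 0.07567/0.18933 = 0.400.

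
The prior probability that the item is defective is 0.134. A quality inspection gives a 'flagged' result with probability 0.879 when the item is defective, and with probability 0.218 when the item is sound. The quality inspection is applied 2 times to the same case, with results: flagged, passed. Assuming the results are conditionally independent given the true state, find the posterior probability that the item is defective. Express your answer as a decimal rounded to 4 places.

Posterior P(H) ≈ 0.0880

With H the event that the item is defective, the joint likelihood of the observed sequence is P(data|H) = 0.879·0.121 = 0.10636 and P(data|¬H) = 0.218·0.782 = 0.17048.
Bayes: P(H|data) = 0.134·0.10636 / (0.134·0.10636 + 0.866·0.17048) = 0.014252/0.16188 = 0.0880.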